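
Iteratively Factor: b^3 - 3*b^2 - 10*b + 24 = (b - 2)*(b^2 - b - 12) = (b - 2)*(b + 3)*(b - 4)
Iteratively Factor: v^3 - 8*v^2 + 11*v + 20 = (v - 5)*(v^2 - 3*v - 4) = (v - 5)*(v - 4)*(v + 1)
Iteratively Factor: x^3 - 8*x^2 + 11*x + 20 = (x - 4)*(x^2 - 4*x - 5) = (x - 5)*(x - 4)*(x + 1)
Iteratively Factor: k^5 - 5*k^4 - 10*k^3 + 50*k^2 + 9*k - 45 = (k + 1)*(k^4 - 6*k^3 - 4*k^2 + 54*k - 45) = (k + 1)*(k + 3)*(k^3 - 9*k^2 + 23*k - 15) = (k - 3)*(k + 1)*(k + 3)*(k^2 - 6*k + 5) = (k - 3)*(k - 1)*(k + 1)*(k + 3)*(k - 5)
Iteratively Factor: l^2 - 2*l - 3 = (l + 1)*(l - 3)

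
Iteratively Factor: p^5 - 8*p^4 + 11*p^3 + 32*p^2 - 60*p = (p - 2)*(p^4 - 6*p^3 - p^2 + 30*p) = (p - 2)*(p + 2)*(p^3 - 8*p^2 + 15*p) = (p - 5)*(p - 2)*(p + 2)*(p^2 - 3*p) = p*(p - 5)*(p - 2)*(p + 2)*(p - 3)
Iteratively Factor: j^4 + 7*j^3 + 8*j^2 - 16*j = (j + 4)*(j^3 + 3*j^2 - 4*j) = (j - 1)*(j + 4)*(j^2 + 4*j) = (j - 1)*(j + 4)^2*(j)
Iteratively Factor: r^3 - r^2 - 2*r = (r)*(r^2 - r - 2) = r*(r - 2)*(r + 1)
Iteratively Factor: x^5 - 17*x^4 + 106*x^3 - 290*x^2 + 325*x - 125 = (x - 1)*(x^4 - 16*x^3 + 90*x^2 - 200*x + 125) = (x - 5)*(x - 1)*(x^3 - 11*x^2 + 35*x - 25) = (x - 5)*(x - 1)^2*(x^2 - 10*x + 25) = (x - 5)^2*(x - 1)^2*(x - 5)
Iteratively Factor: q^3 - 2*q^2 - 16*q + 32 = (q + 4)*(q^2 - 6*q + 8) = (q - 4)*(q + 4)*(q - 2)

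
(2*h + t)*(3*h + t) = 6*h^2 + 5*h*t + t^2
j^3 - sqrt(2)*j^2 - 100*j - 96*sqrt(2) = (j - 8*sqrt(2))*(j + sqrt(2))*(j + 6*sqrt(2))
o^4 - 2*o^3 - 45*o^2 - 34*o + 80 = (o - 8)*(o - 1)*(o + 2)*(o + 5)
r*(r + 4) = r^2 + 4*r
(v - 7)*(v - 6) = v^2 - 13*v + 42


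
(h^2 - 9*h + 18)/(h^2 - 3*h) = (h - 6)/h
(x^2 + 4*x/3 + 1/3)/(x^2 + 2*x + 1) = (x + 1/3)/(x + 1)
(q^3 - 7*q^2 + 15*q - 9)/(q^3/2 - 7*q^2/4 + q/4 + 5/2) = 4*(q^3 - 7*q^2 + 15*q - 9)/(2*q^3 - 7*q^2 + q + 10)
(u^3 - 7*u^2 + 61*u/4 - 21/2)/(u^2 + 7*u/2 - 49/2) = (u^2 - 7*u/2 + 3)/(u + 7)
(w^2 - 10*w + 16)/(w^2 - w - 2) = (w - 8)/(w + 1)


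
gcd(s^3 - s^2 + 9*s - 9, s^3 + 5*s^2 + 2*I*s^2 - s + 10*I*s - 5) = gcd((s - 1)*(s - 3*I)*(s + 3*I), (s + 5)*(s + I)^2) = 1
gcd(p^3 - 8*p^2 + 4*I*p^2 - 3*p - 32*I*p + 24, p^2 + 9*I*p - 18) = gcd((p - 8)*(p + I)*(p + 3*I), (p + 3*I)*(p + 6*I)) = p + 3*I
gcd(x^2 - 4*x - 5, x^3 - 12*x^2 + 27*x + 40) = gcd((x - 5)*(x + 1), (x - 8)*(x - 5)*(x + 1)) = x^2 - 4*x - 5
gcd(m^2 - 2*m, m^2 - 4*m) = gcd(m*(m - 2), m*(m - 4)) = m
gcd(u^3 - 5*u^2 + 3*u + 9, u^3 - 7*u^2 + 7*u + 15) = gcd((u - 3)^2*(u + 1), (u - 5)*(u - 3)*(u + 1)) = u^2 - 2*u - 3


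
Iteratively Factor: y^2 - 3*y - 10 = (y - 5)*(y + 2)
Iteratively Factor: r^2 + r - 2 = (r + 2)*(r - 1)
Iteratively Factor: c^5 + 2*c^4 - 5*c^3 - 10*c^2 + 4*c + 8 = (c + 1)*(c^4 + c^3 - 6*c^2 - 4*c + 8) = (c - 1)*(c + 1)*(c^3 + 2*c^2 - 4*c - 8) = (c - 1)*(c + 1)*(c + 2)*(c^2 - 4) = (c - 2)*(c - 1)*(c + 1)*(c + 2)*(c + 2)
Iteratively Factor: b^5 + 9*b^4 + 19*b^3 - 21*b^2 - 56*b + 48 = (b - 1)*(b^4 + 10*b^3 + 29*b^2 + 8*b - 48) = (b - 1)*(b + 4)*(b^3 + 6*b^2 + 5*b - 12) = (b - 1)*(b + 4)^2*(b^2 + 2*b - 3) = (b - 1)*(b + 3)*(b + 4)^2*(b - 1)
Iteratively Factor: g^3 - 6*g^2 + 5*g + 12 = (g + 1)*(g^2 - 7*g + 12) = (g - 3)*(g + 1)*(g - 4)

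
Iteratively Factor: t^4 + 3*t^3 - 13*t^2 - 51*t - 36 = (t + 3)*(t^3 - 13*t - 12) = (t + 1)*(t + 3)*(t^2 - t - 12) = (t - 4)*(t + 1)*(t + 3)*(t + 3)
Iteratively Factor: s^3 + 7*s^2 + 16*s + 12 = (s + 3)*(s^2 + 4*s + 4) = (s + 2)*(s + 3)*(s + 2)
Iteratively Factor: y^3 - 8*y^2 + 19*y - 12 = (y - 4)*(y^2 - 4*y + 3) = (y - 4)*(y - 1)*(y - 3)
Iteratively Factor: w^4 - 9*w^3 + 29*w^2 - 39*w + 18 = (w - 3)*(w^3 - 6*w^2 + 11*w - 6) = (w - 3)^2*(w^2 - 3*w + 2) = (w - 3)^2*(w - 2)*(w - 1)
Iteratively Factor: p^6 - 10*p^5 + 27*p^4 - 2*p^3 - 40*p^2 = (p)*(p^5 - 10*p^4 + 27*p^3 - 2*p^2 - 40*p) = p*(p - 5)*(p^4 - 5*p^3 + 2*p^2 + 8*p) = p^2*(p - 5)*(p^3 - 5*p^2 + 2*p + 8) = p^2*(p - 5)*(p - 4)*(p^2 - p - 2) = p^2*(p - 5)*(p - 4)*(p + 1)*(p - 2)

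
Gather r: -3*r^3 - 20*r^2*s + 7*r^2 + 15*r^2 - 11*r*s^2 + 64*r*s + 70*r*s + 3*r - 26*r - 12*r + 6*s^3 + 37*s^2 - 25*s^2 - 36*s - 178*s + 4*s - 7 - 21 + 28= -3*r^3 + r^2*(22 - 20*s) + r*(-11*s^2 + 134*s - 35) + 6*s^3 + 12*s^2 - 210*s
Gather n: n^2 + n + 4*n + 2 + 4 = n^2 + 5*n + 6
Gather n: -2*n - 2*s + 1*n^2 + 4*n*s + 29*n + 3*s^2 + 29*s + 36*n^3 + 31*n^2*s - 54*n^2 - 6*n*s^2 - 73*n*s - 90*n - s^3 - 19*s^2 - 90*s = 36*n^3 + n^2*(31*s - 53) + n*(-6*s^2 - 69*s - 63) - s^3 - 16*s^2 - 63*s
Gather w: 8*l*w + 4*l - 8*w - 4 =4*l + w*(8*l - 8) - 4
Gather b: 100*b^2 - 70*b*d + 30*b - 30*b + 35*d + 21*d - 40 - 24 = 100*b^2 - 70*b*d + 56*d - 64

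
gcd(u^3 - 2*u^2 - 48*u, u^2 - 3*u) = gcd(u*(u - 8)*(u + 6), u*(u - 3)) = u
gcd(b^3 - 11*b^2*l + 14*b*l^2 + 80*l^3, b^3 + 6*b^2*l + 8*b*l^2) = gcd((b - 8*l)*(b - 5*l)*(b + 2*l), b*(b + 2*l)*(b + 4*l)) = b + 2*l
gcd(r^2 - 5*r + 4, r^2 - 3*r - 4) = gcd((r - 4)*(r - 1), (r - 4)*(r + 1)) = r - 4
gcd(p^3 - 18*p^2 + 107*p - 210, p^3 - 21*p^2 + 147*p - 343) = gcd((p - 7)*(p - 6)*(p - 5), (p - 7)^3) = p - 7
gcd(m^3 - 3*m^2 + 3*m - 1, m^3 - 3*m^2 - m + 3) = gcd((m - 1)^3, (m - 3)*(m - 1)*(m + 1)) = m - 1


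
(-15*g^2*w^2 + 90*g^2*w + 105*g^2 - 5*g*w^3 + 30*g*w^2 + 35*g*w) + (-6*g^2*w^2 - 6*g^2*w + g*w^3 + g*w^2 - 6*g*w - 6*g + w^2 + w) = -21*g^2*w^2 + 84*g^2*w + 105*g^2 - 4*g*w^3 + 31*g*w^2 + 29*g*w - 6*g + w^2 + w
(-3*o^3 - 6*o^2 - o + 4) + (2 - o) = -3*o^3 - 6*o^2 - 2*o + 6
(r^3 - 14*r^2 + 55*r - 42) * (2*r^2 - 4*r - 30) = 2*r^5 - 32*r^4 + 136*r^3 + 116*r^2 - 1482*r + 1260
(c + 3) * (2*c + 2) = 2*c^2 + 8*c + 6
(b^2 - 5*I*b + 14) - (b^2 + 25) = -5*I*b - 11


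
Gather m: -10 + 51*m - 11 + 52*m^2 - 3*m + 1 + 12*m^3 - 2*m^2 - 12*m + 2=12*m^3 + 50*m^2 + 36*m - 18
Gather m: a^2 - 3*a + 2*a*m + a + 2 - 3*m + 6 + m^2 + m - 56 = a^2 - 2*a + m^2 + m*(2*a - 2) - 48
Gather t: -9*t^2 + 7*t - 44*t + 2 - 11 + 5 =-9*t^2 - 37*t - 4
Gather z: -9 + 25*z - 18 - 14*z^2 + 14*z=-14*z^2 + 39*z - 27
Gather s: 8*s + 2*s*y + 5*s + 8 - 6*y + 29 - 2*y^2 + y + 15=s*(2*y + 13) - 2*y^2 - 5*y + 52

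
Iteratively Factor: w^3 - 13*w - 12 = (w + 1)*(w^2 - w - 12) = (w - 4)*(w + 1)*(w + 3)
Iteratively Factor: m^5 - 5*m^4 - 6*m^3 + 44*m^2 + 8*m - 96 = (m + 2)*(m^4 - 7*m^3 + 8*m^2 + 28*m - 48) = (m - 2)*(m + 2)*(m^3 - 5*m^2 - 2*m + 24) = (m - 4)*(m - 2)*(m + 2)*(m^2 - m - 6) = (m - 4)*(m - 2)*(m + 2)^2*(m - 3)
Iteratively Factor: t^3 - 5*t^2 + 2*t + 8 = (t - 2)*(t^2 - 3*t - 4) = (t - 2)*(t + 1)*(t - 4)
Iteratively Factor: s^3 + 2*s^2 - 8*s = (s + 4)*(s^2 - 2*s) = (s - 2)*(s + 4)*(s)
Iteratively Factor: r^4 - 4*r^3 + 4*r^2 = (r - 2)*(r^3 - 2*r^2) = (r - 2)^2*(r^2) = r*(r - 2)^2*(r)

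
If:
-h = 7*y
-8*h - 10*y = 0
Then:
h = 0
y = 0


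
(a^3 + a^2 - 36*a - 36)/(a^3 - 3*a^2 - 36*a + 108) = (a + 1)/(a - 3)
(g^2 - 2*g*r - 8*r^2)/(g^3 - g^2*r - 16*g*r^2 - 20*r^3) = (-g + 4*r)/(-g^2 + 3*g*r + 10*r^2)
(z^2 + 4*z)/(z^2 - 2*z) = (z + 4)/(z - 2)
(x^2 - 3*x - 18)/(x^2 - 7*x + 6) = (x + 3)/(x - 1)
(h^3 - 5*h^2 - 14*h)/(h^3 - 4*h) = (h - 7)/(h - 2)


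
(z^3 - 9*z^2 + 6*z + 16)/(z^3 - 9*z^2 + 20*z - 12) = (z^2 - 7*z - 8)/(z^2 - 7*z + 6)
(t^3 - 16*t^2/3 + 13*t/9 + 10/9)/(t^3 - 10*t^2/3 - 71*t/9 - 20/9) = (3*t - 2)/(3*t + 4)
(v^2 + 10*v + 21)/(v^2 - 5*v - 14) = (v^2 + 10*v + 21)/(v^2 - 5*v - 14)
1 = 1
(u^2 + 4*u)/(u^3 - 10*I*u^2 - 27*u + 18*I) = u*(u + 4)/(u^3 - 10*I*u^2 - 27*u + 18*I)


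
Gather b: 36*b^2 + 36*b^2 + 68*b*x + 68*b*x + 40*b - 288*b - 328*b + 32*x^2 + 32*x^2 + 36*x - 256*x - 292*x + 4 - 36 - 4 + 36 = 72*b^2 + b*(136*x - 576) + 64*x^2 - 512*x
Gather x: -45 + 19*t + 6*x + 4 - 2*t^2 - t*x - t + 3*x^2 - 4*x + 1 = -2*t^2 + 18*t + 3*x^2 + x*(2 - t) - 40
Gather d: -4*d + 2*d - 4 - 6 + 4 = -2*d - 6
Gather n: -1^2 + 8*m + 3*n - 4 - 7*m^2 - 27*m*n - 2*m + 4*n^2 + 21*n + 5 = -7*m^2 + 6*m + 4*n^2 + n*(24 - 27*m)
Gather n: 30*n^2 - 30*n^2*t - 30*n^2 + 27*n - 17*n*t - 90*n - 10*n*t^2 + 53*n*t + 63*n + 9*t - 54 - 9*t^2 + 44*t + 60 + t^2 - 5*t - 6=-30*n^2*t + n*(-10*t^2 + 36*t) - 8*t^2 + 48*t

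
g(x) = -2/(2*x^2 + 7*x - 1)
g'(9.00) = 0.00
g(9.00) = -0.00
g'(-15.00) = 0.00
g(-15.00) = -0.00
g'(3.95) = 0.01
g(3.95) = -0.03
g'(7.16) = 0.00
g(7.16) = -0.01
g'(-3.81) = -8.88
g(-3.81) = -1.47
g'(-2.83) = -0.38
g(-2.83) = 0.42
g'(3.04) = 0.03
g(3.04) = -0.05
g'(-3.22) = -1.50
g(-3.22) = 0.71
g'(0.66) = 0.96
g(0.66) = -0.45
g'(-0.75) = 0.30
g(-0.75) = 0.39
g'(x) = -2*(-4*x - 7)/(2*x^2 + 7*x - 1)^2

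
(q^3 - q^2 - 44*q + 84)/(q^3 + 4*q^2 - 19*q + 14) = (q - 6)/(q - 1)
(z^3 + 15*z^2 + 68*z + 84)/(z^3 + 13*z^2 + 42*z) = (z + 2)/z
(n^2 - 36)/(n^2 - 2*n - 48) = (n - 6)/(n - 8)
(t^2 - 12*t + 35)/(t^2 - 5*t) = (t - 7)/t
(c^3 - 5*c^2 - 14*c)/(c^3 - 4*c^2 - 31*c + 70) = c*(c + 2)/(c^2 + 3*c - 10)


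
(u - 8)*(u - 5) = u^2 - 13*u + 40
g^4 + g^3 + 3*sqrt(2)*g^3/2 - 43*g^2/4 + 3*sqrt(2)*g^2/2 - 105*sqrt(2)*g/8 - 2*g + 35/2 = (g - 5/2)*(g + 7/2)*(g - sqrt(2)/2)*(g + 2*sqrt(2))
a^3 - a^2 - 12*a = a*(a - 4)*(a + 3)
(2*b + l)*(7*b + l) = 14*b^2 + 9*b*l + l^2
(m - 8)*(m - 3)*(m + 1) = m^3 - 10*m^2 + 13*m + 24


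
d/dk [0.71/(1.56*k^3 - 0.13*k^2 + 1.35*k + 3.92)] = (-3.3228*k^2 + 0.1846*k - 0.9585)/(1.56*k^3 - 0.13*k^2 + 1.35*k + 3.92)^2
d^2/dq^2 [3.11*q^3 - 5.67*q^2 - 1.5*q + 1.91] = 18.66*q - 11.34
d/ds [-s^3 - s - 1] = -3*s^2 - 1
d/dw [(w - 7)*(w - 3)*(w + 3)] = 3*w^2 - 14*w - 9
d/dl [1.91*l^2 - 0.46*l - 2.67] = 3.82*l - 0.46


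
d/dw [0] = 0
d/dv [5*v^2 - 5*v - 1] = 10*v - 5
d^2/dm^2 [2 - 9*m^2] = -18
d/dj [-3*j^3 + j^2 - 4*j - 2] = -9*j^2 + 2*j - 4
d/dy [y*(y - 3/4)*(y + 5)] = 3*y^2 + 17*y/2 - 15/4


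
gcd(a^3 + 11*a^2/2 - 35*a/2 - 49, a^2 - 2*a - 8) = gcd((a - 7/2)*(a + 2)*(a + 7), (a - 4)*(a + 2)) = a + 2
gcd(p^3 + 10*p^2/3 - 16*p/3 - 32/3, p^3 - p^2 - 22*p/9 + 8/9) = p^2 - 2*p/3 - 8/3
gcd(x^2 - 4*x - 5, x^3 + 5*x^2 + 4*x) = x + 1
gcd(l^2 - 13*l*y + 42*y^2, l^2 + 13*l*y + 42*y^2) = 1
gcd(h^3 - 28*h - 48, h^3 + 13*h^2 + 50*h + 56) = h^2 + 6*h + 8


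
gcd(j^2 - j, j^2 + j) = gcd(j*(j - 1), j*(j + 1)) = j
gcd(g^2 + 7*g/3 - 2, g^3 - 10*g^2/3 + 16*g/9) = g - 2/3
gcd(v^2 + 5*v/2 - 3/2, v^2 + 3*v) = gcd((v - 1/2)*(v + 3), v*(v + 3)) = v + 3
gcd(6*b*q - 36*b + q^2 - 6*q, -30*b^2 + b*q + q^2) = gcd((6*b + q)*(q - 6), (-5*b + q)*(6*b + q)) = 6*b + q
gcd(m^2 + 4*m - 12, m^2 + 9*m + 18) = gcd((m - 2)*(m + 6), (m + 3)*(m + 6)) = m + 6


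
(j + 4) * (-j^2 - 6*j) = -j^3 - 10*j^2 - 24*j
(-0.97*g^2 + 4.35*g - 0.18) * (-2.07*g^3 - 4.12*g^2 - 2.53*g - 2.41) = 2.0079*g^5 - 5.0081*g^4 - 15.0953*g^3 - 7.9262*g^2 - 10.0281*g + 0.4338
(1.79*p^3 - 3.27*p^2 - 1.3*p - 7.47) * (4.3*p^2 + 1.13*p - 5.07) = 7.697*p^5 - 12.0383*p^4 - 18.3604*p^3 - 17.0111*p^2 - 1.8501*p + 37.8729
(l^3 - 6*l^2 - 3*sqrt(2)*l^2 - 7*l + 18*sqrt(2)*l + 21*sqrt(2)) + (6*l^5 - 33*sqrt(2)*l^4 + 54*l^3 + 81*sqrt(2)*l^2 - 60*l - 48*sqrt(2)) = 6*l^5 - 33*sqrt(2)*l^4 + 55*l^3 - 6*l^2 + 78*sqrt(2)*l^2 - 67*l + 18*sqrt(2)*l - 27*sqrt(2)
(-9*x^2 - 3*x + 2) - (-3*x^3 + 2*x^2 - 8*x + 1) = 3*x^3 - 11*x^2 + 5*x + 1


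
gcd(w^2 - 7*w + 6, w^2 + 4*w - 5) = w - 1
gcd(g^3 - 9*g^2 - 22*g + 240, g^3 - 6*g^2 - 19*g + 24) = g - 8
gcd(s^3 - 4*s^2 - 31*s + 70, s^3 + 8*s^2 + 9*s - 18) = 1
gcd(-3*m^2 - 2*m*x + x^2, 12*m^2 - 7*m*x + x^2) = -3*m + x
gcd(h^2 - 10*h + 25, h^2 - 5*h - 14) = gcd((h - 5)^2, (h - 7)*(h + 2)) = 1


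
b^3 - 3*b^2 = b^2*(b - 3)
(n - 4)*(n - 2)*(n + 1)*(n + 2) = n^4 - 3*n^3 - 8*n^2 + 12*n + 16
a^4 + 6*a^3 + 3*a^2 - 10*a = a*(a - 1)*(a + 2)*(a + 5)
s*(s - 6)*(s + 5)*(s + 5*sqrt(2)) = s^4 - s^3 + 5*sqrt(2)*s^3 - 30*s^2 - 5*sqrt(2)*s^2 - 150*sqrt(2)*s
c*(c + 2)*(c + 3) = c^3 + 5*c^2 + 6*c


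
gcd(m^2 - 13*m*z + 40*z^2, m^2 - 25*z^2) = -m + 5*z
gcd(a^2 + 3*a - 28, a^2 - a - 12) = a - 4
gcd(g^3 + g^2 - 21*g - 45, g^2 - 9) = g + 3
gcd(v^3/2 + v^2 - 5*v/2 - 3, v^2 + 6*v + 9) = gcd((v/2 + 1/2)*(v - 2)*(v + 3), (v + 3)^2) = v + 3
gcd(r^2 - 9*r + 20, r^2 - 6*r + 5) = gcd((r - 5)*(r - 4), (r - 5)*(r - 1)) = r - 5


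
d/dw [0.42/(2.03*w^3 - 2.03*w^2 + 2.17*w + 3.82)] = (-2.5578*w^2 + 1.7052*w - 0.9114)/(2.03*w^3 - 2.03*w^2 + 2.17*w + 3.82)^2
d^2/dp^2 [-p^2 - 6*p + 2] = -2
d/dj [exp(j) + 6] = exp(j)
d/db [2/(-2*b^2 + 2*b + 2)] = (2*b - 1)/(-b^2 + b + 1)^2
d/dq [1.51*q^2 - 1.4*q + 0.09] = 3.02*q - 1.4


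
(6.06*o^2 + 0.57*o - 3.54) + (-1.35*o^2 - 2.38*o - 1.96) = 4.71*o^2 - 1.81*o - 5.5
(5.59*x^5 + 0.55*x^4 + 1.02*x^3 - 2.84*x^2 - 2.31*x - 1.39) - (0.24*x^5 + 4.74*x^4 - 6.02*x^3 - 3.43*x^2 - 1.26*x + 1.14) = 5.35*x^5 - 4.19*x^4 + 7.04*x^3 + 0.59*x^2 - 1.05*x - 2.53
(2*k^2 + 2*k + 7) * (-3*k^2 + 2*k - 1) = -6*k^4 - 2*k^3 - 19*k^2 + 12*k - 7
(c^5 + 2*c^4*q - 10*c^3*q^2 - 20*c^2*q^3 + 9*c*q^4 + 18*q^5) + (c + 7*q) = c^5 + 2*c^4*q - 10*c^3*q^2 - 20*c^2*q^3 + 9*c*q^4 + c + 18*q^5 + 7*q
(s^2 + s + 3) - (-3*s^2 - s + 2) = 4*s^2 + 2*s + 1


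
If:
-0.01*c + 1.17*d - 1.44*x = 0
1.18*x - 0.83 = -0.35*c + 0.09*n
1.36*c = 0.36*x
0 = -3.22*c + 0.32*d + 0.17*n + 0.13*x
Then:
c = 0.20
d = 0.93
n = 1.46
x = 0.76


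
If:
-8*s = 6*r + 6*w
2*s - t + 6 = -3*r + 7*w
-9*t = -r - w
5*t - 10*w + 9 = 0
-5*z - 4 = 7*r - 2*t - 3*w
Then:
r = 5/2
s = -27/10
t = 2/5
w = 11/10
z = -87/25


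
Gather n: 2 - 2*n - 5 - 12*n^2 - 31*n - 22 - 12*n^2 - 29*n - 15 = -24*n^2 - 62*n - 40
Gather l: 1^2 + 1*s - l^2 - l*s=-l^2 - l*s + s + 1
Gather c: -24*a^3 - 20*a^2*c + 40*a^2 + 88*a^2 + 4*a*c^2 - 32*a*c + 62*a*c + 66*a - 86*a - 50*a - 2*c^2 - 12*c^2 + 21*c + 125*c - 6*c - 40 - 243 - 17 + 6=-24*a^3 + 128*a^2 - 70*a + c^2*(4*a - 14) + c*(-20*a^2 + 30*a + 140) - 294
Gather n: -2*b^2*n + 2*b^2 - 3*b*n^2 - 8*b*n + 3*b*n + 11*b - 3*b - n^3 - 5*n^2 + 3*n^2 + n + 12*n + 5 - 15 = 2*b^2 + 8*b - n^3 + n^2*(-3*b - 2) + n*(-2*b^2 - 5*b + 13) - 10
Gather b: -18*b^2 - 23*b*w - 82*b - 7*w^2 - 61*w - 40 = -18*b^2 + b*(-23*w - 82) - 7*w^2 - 61*w - 40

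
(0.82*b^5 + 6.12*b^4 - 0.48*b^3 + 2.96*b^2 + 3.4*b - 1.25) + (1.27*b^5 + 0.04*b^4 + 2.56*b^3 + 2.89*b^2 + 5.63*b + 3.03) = 2.09*b^5 + 6.16*b^4 + 2.08*b^3 + 5.85*b^2 + 9.03*b + 1.78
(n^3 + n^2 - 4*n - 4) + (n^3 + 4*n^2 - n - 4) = 2*n^3 + 5*n^2 - 5*n - 8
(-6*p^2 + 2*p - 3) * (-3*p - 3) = 18*p^3 + 12*p^2 + 3*p + 9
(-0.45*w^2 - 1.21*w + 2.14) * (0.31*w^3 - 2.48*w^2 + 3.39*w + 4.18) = -0.1395*w^5 + 0.7409*w^4 + 2.1387*w^3 - 11.2901*w^2 + 2.1968*w + 8.9452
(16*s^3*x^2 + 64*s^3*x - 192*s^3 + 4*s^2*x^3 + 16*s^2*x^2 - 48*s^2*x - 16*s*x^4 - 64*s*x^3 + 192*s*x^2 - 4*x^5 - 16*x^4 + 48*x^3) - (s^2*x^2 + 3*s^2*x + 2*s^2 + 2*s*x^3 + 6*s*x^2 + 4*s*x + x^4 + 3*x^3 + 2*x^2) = 16*s^3*x^2 + 64*s^3*x - 192*s^3 + 4*s^2*x^3 + 15*s^2*x^2 - 51*s^2*x - 2*s^2 - 16*s*x^4 - 66*s*x^3 + 186*s*x^2 - 4*s*x - 4*x^5 - 17*x^4 + 45*x^3 - 2*x^2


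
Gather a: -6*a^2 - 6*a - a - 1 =-6*a^2 - 7*a - 1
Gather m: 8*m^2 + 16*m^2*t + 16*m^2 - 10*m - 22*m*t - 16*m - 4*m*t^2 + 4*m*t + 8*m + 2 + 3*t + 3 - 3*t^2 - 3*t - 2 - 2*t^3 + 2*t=m^2*(16*t + 24) + m*(-4*t^2 - 18*t - 18) - 2*t^3 - 3*t^2 + 2*t + 3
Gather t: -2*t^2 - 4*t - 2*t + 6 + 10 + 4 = -2*t^2 - 6*t + 20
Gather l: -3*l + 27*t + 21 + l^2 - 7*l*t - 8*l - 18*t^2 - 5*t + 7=l^2 + l*(-7*t - 11) - 18*t^2 + 22*t + 28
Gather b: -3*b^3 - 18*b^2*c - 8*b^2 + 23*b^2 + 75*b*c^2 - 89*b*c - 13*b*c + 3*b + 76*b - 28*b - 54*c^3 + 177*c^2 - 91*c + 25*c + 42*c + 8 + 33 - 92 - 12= -3*b^3 + b^2*(15 - 18*c) + b*(75*c^2 - 102*c + 51) - 54*c^3 + 177*c^2 - 24*c - 63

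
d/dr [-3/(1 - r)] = -3/(r - 1)^2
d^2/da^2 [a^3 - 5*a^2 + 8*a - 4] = 6*a - 10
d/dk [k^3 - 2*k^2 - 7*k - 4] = 3*k^2 - 4*k - 7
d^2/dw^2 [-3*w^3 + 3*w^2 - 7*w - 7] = 6 - 18*w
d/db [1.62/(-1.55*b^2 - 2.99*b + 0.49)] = (5.022*b + 4.8438)/(1.55*b^2 + 2.99*b - 0.49)^2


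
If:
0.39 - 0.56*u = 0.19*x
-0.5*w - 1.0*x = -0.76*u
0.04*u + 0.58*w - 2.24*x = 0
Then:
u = 0.64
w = 0.62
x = 0.17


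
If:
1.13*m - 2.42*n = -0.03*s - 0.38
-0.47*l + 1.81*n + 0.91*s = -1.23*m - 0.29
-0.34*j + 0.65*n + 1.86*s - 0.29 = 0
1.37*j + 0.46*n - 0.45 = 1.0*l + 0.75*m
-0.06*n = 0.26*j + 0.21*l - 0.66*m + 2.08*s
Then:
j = -0.81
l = -1.19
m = -0.57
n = -0.11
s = 0.04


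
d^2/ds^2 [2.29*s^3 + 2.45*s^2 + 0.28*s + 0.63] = 13.74*s + 4.9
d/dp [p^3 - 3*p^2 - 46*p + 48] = 3*p^2 - 6*p - 46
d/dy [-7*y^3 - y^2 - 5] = y*(-21*y - 2)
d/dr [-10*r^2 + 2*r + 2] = 2 - 20*r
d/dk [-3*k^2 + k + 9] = 1 - 6*k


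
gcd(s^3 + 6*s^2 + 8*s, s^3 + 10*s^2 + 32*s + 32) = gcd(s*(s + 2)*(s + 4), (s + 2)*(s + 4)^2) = s^2 + 6*s + 8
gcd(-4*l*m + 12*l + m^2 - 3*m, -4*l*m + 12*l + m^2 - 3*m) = 4*l*m - 12*l - m^2 + 3*m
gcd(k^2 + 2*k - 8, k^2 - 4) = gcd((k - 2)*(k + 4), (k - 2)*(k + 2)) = k - 2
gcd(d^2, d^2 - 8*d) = d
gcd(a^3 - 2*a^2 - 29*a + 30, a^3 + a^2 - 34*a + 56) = 1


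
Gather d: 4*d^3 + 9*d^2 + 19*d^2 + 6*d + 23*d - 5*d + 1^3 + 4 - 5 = 4*d^3 + 28*d^2 + 24*d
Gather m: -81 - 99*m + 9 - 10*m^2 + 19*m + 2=-10*m^2 - 80*m - 70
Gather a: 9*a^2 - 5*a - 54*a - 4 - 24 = 9*a^2 - 59*a - 28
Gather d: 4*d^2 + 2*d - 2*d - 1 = 4*d^2 - 1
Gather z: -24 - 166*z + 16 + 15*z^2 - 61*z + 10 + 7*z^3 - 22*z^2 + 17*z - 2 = 7*z^3 - 7*z^2 - 210*z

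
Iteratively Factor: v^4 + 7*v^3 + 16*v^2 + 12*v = (v + 3)*(v^3 + 4*v^2 + 4*v) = v*(v + 3)*(v^2 + 4*v + 4) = v*(v + 2)*(v + 3)*(v + 2)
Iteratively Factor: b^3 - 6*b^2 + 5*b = (b - 5)*(b^2 - b) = b*(b - 5)*(b - 1)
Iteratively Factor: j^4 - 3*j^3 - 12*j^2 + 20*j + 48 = (j + 2)*(j^3 - 5*j^2 - 2*j + 24) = (j - 4)*(j + 2)*(j^2 - j - 6) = (j - 4)*(j - 3)*(j + 2)*(j + 2)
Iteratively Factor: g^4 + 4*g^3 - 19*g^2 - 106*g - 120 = (g - 5)*(g^3 + 9*g^2 + 26*g + 24) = (g - 5)*(g + 3)*(g^2 + 6*g + 8) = (g - 5)*(g + 2)*(g + 3)*(g + 4)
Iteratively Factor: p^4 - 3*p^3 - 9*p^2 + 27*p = (p)*(p^3 - 3*p^2 - 9*p + 27) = p*(p - 3)*(p^2 - 9) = p*(p - 3)*(p + 3)*(p - 3)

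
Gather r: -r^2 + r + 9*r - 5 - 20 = -r^2 + 10*r - 25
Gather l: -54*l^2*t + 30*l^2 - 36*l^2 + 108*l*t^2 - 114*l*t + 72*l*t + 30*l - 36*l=l^2*(-54*t - 6) + l*(108*t^2 - 42*t - 6)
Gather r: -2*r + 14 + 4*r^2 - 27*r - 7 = 4*r^2 - 29*r + 7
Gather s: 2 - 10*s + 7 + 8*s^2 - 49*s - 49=8*s^2 - 59*s - 40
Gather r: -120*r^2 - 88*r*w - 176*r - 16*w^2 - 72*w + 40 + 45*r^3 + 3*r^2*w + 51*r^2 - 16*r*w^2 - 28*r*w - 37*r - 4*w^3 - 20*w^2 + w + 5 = 45*r^3 + r^2*(3*w - 69) + r*(-16*w^2 - 116*w - 213) - 4*w^3 - 36*w^2 - 71*w + 45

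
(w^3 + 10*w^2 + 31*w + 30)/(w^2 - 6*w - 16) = (w^2 + 8*w + 15)/(w - 8)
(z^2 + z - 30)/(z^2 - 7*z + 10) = (z + 6)/(z - 2)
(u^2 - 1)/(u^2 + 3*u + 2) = (u - 1)/(u + 2)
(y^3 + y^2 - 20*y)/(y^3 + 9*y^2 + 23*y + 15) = y*(y - 4)/(y^2 + 4*y + 3)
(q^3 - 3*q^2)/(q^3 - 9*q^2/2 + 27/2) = 2*q^2/(2*q^2 - 3*q - 9)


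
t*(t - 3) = t^2 - 3*t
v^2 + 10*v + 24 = (v + 4)*(v + 6)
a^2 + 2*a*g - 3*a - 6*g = (a - 3)*(a + 2*g)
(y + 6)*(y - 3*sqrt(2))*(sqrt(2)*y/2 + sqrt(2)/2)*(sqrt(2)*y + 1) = y^4 - 5*sqrt(2)*y^3/2 + 7*y^3 - 35*sqrt(2)*y^2/2 + 3*y^2 - 15*sqrt(2)*y - 21*y - 18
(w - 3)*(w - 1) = w^2 - 4*w + 3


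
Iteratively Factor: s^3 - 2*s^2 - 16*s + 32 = (s + 4)*(s^2 - 6*s + 8) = (s - 2)*(s + 4)*(s - 4)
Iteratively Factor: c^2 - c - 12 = (c - 4)*(c + 3)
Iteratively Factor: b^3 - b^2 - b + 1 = (b + 1)*(b^2 - 2*b + 1) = (b - 1)*(b + 1)*(b - 1)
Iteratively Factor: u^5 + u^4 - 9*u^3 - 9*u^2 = (u)*(u^4 + u^3 - 9*u^2 - 9*u) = u*(u - 3)*(u^3 + 4*u^2 + 3*u) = u*(u - 3)*(u + 3)*(u^2 + u) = u*(u - 3)*(u + 1)*(u + 3)*(u)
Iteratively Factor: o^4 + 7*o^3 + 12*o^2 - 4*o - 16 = (o + 2)*(o^3 + 5*o^2 + 2*o - 8) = (o + 2)^2*(o^2 + 3*o - 4) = (o + 2)^2*(o + 4)*(o - 1)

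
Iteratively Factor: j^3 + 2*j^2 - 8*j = (j + 4)*(j^2 - 2*j) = (j - 2)*(j + 4)*(j)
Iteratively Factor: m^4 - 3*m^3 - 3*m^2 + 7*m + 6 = (m - 3)*(m^3 - 3*m - 2) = (m - 3)*(m - 2)*(m^2 + 2*m + 1) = (m - 3)*(m - 2)*(m + 1)*(m + 1)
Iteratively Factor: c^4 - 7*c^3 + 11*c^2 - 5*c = (c)*(c^3 - 7*c^2 + 11*c - 5) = c*(c - 5)*(c^2 - 2*c + 1) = c*(c - 5)*(c - 1)*(c - 1)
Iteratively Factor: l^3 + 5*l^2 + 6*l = (l)*(l^2 + 5*l + 6) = l*(l + 2)*(l + 3)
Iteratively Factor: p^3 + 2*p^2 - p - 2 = (p + 2)*(p^2 - 1) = (p - 1)*(p + 2)*(p + 1)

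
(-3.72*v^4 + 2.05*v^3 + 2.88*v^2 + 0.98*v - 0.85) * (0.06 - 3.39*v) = 12.6108*v^5 - 7.1727*v^4 - 9.6402*v^3 - 3.1494*v^2 + 2.9403*v - 0.051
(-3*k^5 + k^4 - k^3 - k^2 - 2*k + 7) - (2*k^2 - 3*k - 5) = -3*k^5 + k^4 - k^3 - 3*k^2 + k + 12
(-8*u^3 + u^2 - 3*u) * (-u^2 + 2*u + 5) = 8*u^5 - 17*u^4 - 35*u^3 - u^2 - 15*u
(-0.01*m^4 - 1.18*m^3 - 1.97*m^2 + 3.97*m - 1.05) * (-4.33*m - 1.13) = 0.0433*m^5 + 5.1207*m^4 + 9.8635*m^3 - 14.964*m^2 + 0.0604000000000005*m + 1.1865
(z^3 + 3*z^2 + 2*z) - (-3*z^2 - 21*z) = z^3 + 6*z^2 + 23*z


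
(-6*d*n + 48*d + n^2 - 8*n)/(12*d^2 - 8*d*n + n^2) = (8 - n)/(2*d - n)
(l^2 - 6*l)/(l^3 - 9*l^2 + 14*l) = (l - 6)/(l^2 - 9*l + 14)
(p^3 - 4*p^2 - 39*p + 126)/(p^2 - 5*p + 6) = (p^2 - p - 42)/(p - 2)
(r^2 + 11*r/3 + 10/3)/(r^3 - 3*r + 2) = (r + 5/3)/(r^2 - 2*r + 1)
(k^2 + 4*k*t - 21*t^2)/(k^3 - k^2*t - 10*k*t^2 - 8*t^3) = (-k^2 - 4*k*t + 21*t^2)/(-k^3 + k^2*t + 10*k*t^2 + 8*t^3)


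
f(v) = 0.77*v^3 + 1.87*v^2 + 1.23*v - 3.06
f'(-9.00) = 154.68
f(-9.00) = -423.99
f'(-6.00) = 61.95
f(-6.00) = -109.44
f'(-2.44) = 5.86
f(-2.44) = -6.11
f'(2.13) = 19.68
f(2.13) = 15.48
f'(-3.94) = 22.35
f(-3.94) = -25.97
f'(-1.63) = 1.27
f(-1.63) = -3.43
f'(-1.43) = 0.61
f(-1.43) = -3.25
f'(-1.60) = 1.16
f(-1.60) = -3.39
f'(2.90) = 31.50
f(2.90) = 35.01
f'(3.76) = 47.95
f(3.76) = 68.93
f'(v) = 2.31*v^2 + 3.74*v + 1.23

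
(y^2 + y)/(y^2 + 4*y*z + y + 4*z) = y/(y + 4*z)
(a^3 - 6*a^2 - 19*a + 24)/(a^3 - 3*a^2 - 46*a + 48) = (a + 3)/(a + 6)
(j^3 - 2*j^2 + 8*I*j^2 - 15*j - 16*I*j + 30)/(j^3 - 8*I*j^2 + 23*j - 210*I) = (j^2 + j*(-2 + 3*I) - 6*I)/(j^2 - 13*I*j - 42)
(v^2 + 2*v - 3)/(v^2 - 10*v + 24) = (v^2 + 2*v - 3)/(v^2 - 10*v + 24)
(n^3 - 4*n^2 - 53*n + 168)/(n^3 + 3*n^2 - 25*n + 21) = (n - 8)/(n - 1)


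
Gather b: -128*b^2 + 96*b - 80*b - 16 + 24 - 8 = -128*b^2 + 16*b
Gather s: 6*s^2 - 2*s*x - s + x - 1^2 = 6*s^2 + s*(-2*x - 1) + x - 1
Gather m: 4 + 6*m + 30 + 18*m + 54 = 24*m + 88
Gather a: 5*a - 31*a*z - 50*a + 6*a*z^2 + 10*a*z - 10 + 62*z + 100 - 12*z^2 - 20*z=a*(6*z^2 - 21*z - 45) - 12*z^2 + 42*z + 90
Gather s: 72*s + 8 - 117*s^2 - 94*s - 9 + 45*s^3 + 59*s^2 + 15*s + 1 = 45*s^3 - 58*s^2 - 7*s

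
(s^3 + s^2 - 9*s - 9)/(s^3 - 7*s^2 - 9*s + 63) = (s + 1)/(s - 7)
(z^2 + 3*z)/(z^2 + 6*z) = (z + 3)/(z + 6)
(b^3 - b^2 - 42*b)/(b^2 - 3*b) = (b^2 - b - 42)/(b - 3)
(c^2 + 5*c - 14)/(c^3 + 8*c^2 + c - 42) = 1/(c + 3)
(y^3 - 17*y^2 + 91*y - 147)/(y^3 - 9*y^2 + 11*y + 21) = (y - 7)/(y + 1)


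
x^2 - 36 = (x - 6)*(x + 6)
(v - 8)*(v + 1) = v^2 - 7*v - 8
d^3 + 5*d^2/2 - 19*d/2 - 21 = (d - 3)*(d + 2)*(d + 7/2)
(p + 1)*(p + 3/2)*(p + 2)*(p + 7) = p^4 + 23*p^3/2 + 38*p^2 + 97*p/2 + 21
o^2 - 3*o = o*(o - 3)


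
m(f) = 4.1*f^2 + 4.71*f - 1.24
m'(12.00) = 103.11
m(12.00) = 645.68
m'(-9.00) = -69.09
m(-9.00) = 288.47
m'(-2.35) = -14.56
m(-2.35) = 10.33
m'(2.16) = 22.42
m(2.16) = 28.06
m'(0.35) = 7.58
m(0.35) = 0.91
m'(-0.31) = 2.17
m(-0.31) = -2.31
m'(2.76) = 27.34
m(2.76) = 42.99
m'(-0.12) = 3.73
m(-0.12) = -1.75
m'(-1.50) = -7.59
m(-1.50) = 0.92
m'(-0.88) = -2.51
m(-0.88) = -2.21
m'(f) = 8.2*f + 4.71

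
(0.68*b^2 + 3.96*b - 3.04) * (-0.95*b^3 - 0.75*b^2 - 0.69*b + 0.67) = -0.646*b^5 - 4.272*b^4 - 0.5512*b^3 + 0.00320000000000059*b^2 + 4.7508*b - 2.0368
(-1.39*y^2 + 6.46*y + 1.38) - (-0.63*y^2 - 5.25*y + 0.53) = -0.76*y^2 + 11.71*y + 0.85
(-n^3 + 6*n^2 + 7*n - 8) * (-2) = 2*n^3 - 12*n^2 - 14*n + 16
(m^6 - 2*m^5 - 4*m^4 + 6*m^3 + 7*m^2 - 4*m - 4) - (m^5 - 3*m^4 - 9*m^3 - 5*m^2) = m^6 - 3*m^5 - m^4 + 15*m^3 + 12*m^2 - 4*m - 4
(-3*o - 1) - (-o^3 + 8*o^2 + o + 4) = o^3 - 8*o^2 - 4*o - 5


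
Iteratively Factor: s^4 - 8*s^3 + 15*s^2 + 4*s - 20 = (s - 2)*(s^3 - 6*s^2 + 3*s + 10) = (s - 2)^2*(s^2 - 4*s - 5) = (s - 2)^2*(s + 1)*(s - 5)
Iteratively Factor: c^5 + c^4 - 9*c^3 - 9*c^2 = (c - 3)*(c^4 + 4*c^3 + 3*c^2) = c*(c - 3)*(c^3 + 4*c^2 + 3*c) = c*(c - 3)*(c + 3)*(c^2 + c) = c*(c - 3)*(c + 1)*(c + 3)*(c)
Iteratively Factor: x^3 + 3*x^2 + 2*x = (x + 2)*(x^2 + x) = (x + 1)*(x + 2)*(x)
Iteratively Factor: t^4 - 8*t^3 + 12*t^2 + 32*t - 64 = (t - 4)*(t^3 - 4*t^2 - 4*t + 16) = (t - 4)*(t + 2)*(t^2 - 6*t + 8) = (t - 4)^2*(t + 2)*(t - 2)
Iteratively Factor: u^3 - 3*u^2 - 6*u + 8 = (u + 2)*(u^2 - 5*u + 4) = (u - 4)*(u + 2)*(u - 1)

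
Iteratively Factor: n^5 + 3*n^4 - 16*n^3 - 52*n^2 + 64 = (n - 4)*(n^4 + 7*n^3 + 12*n^2 - 4*n - 16) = (n - 4)*(n - 1)*(n^3 + 8*n^2 + 20*n + 16) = (n - 4)*(n - 1)*(n + 4)*(n^2 + 4*n + 4) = (n - 4)*(n - 1)*(n + 2)*(n + 4)*(n + 2)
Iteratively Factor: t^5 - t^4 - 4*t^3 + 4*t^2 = (t)*(t^4 - t^3 - 4*t^2 + 4*t) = t*(t - 1)*(t^3 - 4*t) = t^2*(t - 1)*(t^2 - 4) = t^2*(t - 1)*(t + 2)*(t - 2)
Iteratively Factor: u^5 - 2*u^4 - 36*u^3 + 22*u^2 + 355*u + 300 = (u - 5)*(u^4 + 3*u^3 - 21*u^2 - 83*u - 60) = (u - 5)*(u + 1)*(u^3 + 2*u^2 - 23*u - 60) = (u - 5)^2*(u + 1)*(u^2 + 7*u + 12) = (u - 5)^2*(u + 1)*(u + 3)*(u + 4)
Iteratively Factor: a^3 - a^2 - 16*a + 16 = (a - 1)*(a^2 - 16) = (a - 4)*(a - 1)*(a + 4)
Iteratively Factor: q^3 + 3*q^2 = (q + 3)*(q^2) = q*(q + 3)*(q)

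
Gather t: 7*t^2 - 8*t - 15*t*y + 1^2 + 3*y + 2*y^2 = 7*t^2 + t*(-15*y - 8) + 2*y^2 + 3*y + 1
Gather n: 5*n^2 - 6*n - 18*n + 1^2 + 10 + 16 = 5*n^2 - 24*n + 27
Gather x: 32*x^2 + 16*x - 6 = 32*x^2 + 16*x - 6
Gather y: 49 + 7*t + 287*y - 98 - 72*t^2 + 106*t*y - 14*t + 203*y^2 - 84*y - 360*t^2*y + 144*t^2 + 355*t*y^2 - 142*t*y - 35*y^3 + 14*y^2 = 72*t^2 - 7*t - 35*y^3 + y^2*(355*t + 217) + y*(-360*t^2 - 36*t + 203) - 49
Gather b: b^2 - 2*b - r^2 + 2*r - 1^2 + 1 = b^2 - 2*b - r^2 + 2*r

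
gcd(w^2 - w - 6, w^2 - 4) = w + 2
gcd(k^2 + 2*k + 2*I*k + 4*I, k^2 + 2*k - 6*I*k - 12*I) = k + 2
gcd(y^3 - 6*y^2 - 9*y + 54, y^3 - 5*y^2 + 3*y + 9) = y - 3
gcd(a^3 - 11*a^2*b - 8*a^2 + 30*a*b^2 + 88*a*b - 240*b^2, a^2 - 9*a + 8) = a - 8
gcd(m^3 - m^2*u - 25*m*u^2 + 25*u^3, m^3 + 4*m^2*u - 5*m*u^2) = -m^2 - 4*m*u + 5*u^2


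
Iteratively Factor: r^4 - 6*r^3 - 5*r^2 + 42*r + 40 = (r - 5)*(r^3 - r^2 - 10*r - 8) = (r - 5)*(r - 4)*(r^2 + 3*r + 2) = (r - 5)*(r - 4)*(r + 1)*(r + 2)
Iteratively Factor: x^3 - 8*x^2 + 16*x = (x - 4)*(x^2 - 4*x) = (x - 4)^2*(x)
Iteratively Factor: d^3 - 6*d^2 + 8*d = (d - 2)*(d^2 - 4*d) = (d - 4)*(d - 2)*(d)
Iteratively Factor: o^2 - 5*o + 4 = (o - 4)*(o - 1)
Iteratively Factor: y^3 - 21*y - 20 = (y + 1)*(y^2 - y - 20) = (y - 5)*(y + 1)*(y + 4)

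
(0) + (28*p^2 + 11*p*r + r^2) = 28*p^2 + 11*p*r + r^2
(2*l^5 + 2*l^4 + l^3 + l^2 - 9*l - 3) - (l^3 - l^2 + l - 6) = 2*l^5 + 2*l^4 + 2*l^2 - 10*l + 3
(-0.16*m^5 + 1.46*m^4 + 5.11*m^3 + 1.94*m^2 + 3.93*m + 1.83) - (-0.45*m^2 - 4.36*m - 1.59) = -0.16*m^5 + 1.46*m^4 + 5.11*m^3 + 2.39*m^2 + 8.29*m + 3.42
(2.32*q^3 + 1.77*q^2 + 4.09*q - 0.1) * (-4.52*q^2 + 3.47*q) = -10.4864*q^5 + 0.0500000000000007*q^4 - 12.3449*q^3 + 14.6443*q^2 - 0.347*q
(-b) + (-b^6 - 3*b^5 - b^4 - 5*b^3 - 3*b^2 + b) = -b^6 - 3*b^5 - b^4 - 5*b^3 - 3*b^2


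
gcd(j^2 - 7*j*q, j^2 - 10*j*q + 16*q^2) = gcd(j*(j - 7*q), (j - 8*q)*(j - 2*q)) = 1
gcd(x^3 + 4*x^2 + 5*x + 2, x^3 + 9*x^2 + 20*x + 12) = x^2 + 3*x + 2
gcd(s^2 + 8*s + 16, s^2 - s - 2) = 1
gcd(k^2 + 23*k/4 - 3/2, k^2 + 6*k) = k + 6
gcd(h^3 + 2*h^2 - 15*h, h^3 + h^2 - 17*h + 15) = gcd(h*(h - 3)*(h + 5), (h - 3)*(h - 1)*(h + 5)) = h^2 + 2*h - 15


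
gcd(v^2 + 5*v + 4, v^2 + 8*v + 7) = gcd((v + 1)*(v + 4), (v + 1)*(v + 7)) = v + 1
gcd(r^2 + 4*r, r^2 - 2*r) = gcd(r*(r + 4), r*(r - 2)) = r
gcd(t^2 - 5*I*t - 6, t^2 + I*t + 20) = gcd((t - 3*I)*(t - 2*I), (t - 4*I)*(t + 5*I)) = 1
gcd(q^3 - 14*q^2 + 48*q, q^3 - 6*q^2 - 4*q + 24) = q - 6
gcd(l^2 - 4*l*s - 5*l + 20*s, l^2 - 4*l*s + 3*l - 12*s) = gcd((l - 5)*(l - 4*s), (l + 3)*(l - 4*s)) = -l + 4*s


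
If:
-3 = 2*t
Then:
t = -3/2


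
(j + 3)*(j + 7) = j^2 + 10*j + 21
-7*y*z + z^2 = z*(-7*y + z)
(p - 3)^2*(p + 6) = p^3 - 27*p + 54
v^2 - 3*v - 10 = (v - 5)*(v + 2)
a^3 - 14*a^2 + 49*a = a*(a - 7)^2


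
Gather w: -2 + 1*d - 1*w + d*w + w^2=d + w^2 + w*(d - 1) - 2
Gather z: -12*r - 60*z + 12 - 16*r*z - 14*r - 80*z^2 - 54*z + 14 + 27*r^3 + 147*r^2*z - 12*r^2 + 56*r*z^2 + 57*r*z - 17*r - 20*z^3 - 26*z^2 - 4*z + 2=27*r^3 - 12*r^2 - 43*r - 20*z^3 + z^2*(56*r - 106) + z*(147*r^2 + 41*r - 118) + 28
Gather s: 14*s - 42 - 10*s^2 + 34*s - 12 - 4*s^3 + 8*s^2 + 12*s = -4*s^3 - 2*s^2 + 60*s - 54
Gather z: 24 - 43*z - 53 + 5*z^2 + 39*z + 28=5*z^2 - 4*z - 1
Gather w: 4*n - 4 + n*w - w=4*n + w*(n - 1) - 4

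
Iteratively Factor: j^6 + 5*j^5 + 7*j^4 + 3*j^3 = (j)*(j^5 + 5*j^4 + 7*j^3 + 3*j^2) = j*(j + 1)*(j^4 + 4*j^3 + 3*j^2) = j^2*(j + 1)*(j^3 + 4*j^2 + 3*j) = j^2*(j + 1)^2*(j^2 + 3*j) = j^3*(j + 1)^2*(j + 3)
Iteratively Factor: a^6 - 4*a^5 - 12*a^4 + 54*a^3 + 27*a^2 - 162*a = (a + 2)*(a^5 - 6*a^4 + 54*a^2 - 81*a) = (a - 3)*(a + 2)*(a^4 - 3*a^3 - 9*a^2 + 27*a) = (a - 3)^2*(a + 2)*(a^3 - 9*a) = a*(a - 3)^2*(a + 2)*(a^2 - 9) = a*(a - 3)^2*(a + 2)*(a + 3)*(a - 3)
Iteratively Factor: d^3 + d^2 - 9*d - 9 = (d + 1)*(d^2 - 9) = (d + 1)*(d + 3)*(d - 3)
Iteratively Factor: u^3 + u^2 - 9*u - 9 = (u + 1)*(u^2 - 9) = (u + 1)*(u + 3)*(u - 3)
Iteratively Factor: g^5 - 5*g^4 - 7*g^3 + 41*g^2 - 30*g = (g - 5)*(g^4 - 7*g^2 + 6*g) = (g - 5)*(g - 2)*(g^3 + 2*g^2 - 3*g) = (g - 5)*(g - 2)*(g - 1)*(g^2 + 3*g) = (g - 5)*(g - 2)*(g - 1)*(g + 3)*(g)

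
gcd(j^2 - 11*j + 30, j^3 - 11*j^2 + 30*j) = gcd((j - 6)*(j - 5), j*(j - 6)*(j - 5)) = j^2 - 11*j + 30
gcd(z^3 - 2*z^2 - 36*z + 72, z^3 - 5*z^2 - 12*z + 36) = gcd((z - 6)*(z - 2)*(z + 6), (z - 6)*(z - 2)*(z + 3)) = z^2 - 8*z + 12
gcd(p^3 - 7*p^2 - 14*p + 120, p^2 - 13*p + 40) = p - 5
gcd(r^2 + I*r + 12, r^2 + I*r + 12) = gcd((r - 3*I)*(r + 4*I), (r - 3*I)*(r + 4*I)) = r^2 + I*r + 12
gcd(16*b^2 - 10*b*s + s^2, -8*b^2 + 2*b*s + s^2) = -2*b + s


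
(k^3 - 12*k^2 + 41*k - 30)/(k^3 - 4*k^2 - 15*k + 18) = (k - 5)/(k + 3)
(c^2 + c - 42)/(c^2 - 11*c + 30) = (c + 7)/(c - 5)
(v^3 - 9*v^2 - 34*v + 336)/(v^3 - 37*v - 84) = (v^2 - 2*v - 48)/(v^2 + 7*v + 12)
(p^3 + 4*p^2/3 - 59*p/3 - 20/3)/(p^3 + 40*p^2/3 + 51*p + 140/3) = (3*p^2 - 11*p - 4)/(3*p^2 + 25*p + 28)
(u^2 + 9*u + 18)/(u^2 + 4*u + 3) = (u + 6)/(u + 1)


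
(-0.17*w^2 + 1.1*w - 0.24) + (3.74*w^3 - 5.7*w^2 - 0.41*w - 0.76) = 3.74*w^3 - 5.87*w^2 + 0.69*w - 1.0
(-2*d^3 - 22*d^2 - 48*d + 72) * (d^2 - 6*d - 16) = -2*d^5 - 10*d^4 + 116*d^3 + 712*d^2 + 336*d - 1152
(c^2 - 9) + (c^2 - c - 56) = 2*c^2 - c - 65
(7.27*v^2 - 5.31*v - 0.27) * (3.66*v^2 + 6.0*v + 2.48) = 26.6082*v^4 + 24.1854*v^3 - 14.8186*v^2 - 14.7888*v - 0.6696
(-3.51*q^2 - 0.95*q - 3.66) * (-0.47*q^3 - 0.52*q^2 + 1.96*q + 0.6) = 1.6497*q^5 + 2.2717*q^4 - 4.6654*q^3 - 2.0648*q^2 - 7.7436*q - 2.196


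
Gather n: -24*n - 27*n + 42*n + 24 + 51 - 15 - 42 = 18 - 9*n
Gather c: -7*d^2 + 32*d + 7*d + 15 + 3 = -7*d^2 + 39*d + 18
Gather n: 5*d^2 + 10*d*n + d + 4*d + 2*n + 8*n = 5*d^2 + 5*d + n*(10*d + 10)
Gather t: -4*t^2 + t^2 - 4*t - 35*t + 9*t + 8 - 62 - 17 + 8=-3*t^2 - 30*t - 63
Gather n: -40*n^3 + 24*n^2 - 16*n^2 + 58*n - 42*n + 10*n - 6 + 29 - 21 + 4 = -40*n^3 + 8*n^2 + 26*n + 6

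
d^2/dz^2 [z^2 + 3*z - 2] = 2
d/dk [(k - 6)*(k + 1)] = 2*k - 5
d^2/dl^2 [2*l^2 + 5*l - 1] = 4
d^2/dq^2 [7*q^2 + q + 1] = 14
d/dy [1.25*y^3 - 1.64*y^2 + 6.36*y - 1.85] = 3.75*y^2 - 3.28*y + 6.36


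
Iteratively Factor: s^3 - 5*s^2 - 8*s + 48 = (s - 4)*(s^2 - s - 12) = (s - 4)*(s + 3)*(s - 4)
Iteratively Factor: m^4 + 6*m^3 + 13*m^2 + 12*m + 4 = (m + 2)*(m^3 + 4*m^2 + 5*m + 2) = (m + 1)*(m + 2)*(m^2 + 3*m + 2) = (m + 1)^2*(m + 2)*(m + 2)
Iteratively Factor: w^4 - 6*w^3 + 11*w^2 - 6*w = (w - 2)*(w^3 - 4*w^2 + 3*w) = w*(w - 2)*(w^2 - 4*w + 3) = w*(w - 2)*(w - 1)*(w - 3)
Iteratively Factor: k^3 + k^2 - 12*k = (k - 3)*(k^2 + 4*k) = k*(k - 3)*(k + 4)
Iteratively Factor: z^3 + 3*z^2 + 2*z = (z)*(z^2 + 3*z + 2) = z*(z + 1)*(z + 2)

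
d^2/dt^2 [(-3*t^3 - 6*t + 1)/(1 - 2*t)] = 2*(12*t^3 - 18*t^2 + 9*t + 8)/(8*t^3 - 12*t^2 + 6*t - 1)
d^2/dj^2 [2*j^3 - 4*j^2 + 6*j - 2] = 12*j - 8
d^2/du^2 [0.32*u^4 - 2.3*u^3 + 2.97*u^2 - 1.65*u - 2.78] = 3.84*u^2 - 13.8*u + 5.94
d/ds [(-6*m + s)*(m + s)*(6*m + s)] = -36*m^2 + 2*m*s + 3*s^2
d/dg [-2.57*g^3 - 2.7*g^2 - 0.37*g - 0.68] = -7.71*g^2 - 5.4*g - 0.37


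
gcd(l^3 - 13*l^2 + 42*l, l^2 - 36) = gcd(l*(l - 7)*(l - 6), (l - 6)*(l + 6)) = l - 6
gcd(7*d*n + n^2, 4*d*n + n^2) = n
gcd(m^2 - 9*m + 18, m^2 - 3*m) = m - 3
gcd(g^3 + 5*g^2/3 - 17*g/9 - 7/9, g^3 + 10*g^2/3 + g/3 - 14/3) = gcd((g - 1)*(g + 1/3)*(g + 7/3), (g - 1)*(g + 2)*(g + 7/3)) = g^2 + 4*g/3 - 7/3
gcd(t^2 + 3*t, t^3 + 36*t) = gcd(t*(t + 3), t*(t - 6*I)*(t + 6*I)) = t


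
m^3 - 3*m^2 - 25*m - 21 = (m - 7)*(m + 1)*(m + 3)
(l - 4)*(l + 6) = l^2 + 2*l - 24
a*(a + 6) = a^2 + 6*a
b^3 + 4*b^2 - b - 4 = (b - 1)*(b + 1)*(b + 4)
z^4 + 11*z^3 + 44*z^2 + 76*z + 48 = (z + 2)^2*(z + 3)*(z + 4)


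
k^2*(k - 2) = k^3 - 2*k^2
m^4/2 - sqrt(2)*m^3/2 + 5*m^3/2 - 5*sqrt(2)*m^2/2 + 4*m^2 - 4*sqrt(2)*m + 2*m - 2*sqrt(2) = (m/2 + 1)*(m + 1)*(m + 2)*(m - sqrt(2))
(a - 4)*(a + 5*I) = a^2 - 4*a + 5*I*a - 20*I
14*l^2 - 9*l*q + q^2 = (-7*l + q)*(-2*l + q)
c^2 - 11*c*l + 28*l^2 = (c - 7*l)*(c - 4*l)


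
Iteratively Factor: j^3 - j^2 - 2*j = (j)*(j^2 - j - 2) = j*(j + 1)*(j - 2)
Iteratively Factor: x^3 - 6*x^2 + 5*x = (x - 5)*(x^2 - x) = (x - 5)*(x - 1)*(x)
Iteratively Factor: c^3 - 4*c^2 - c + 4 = (c - 1)*(c^2 - 3*c - 4) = (c - 4)*(c - 1)*(c + 1)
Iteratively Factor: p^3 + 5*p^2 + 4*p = (p)*(p^2 + 5*p + 4) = p*(p + 1)*(p + 4)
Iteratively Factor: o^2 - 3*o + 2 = (o - 2)*(o - 1)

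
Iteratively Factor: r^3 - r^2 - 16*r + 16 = (r - 1)*(r^2 - 16) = (r - 1)*(r + 4)*(r - 4)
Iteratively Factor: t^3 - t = (t + 1)*(t^2 - t) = t*(t + 1)*(t - 1)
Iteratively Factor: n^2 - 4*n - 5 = (n + 1)*(n - 5)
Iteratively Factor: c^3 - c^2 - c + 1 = (c - 1)*(c^2 - 1) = (c - 1)^2*(c + 1)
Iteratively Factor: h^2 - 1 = (h + 1)*(h - 1)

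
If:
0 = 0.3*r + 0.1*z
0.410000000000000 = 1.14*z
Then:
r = -0.12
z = 0.36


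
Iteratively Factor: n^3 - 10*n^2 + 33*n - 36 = (n - 3)*(n^2 - 7*n + 12) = (n - 3)^2*(n - 4)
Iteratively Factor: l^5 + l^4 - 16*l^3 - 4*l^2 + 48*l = (l + 2)*(l^4 - l^3 - 14*l^2 + 24*l) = (l + 2)*(l + 4)*(l^3 - 5*l^2 + 6*l) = (l - 3)*(l + 2)*(l + 4)*(l^2 - 2*l) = l*(l - 3)*(l + 2)*(l + 4)*(l - 2)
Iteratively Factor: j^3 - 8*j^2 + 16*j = (j)*(j^2 - 8*j + 16) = j*(j - 4)*(j - 4)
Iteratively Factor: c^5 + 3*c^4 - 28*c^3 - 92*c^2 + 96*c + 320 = (c + 4)*(c^4 - c^3 - 24*c^2 + 4*c + 80) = (c - 5)*(c + 4)*(c^3 + 4*c^2 - 4*c - 16) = (c - 5)*(c + 2)*(c + 4)*(c^2 + 2*c - 8) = (c - 5)*(c - 2)*(c + 2)*(c + 4)*(c + 4)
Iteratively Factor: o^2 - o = (o)*(o - 1)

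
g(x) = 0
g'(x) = 0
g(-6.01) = 0.00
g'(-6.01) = 0.00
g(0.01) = 0.00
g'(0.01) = 0.00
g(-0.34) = 0.00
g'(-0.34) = 0.00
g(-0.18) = 0.00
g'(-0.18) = 0.00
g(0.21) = 0.00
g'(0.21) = 0.00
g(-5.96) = 0.00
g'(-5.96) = 0.00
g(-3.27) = 0.00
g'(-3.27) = 0.00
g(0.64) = 0.00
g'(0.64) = 0.00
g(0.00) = 0.00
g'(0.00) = 0.00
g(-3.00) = 0.00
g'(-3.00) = 0.00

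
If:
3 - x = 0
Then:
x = 3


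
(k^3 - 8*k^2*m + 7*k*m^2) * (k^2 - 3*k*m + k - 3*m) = k^5 - 11*k^4*m + k^4 + 31*k^3*m^2 - 11*k^3*m - 21*k^2*m^3 + 31*k^2*m^2 - 21*k*m^3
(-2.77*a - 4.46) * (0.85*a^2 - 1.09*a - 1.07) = -2.3545*a^3 - 0.7717*a^2 + 7.8253*a + 4.7722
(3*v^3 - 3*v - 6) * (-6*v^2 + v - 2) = -18*v^5 + 3*v^4 + 12*v^3 + 33*v^2 + 12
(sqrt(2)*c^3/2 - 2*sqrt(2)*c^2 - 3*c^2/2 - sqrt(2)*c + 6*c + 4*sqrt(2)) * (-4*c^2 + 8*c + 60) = -2*sqrt(2)*c^5 + 6*c^4 + 12*sqrt(2)*c^4 - 36*c^3 + 18*sqrt(2)*c^3 - 144*sqrt(2)*c^2 - 42*c^2 - 28*sqrt(2)*c + 360*c + 240*sqrt(2)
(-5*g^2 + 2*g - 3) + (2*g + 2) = -5*g^2 + 4*g - 1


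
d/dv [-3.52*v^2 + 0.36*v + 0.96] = 0.36 - 7.04*v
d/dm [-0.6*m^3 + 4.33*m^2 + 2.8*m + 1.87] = -1.8*m^2 + 8.66*m + 2.8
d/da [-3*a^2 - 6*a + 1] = -6*a - 6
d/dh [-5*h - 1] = -5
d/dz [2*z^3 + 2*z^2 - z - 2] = 6*z^2 + 4*z - 1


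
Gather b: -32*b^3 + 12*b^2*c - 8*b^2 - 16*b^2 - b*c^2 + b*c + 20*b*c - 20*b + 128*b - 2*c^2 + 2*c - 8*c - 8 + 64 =-32*b^3 + b^2*(12*c - 24) + b*(-c^2 + 21*c + 108) - 2*c^2 - 6*c + 56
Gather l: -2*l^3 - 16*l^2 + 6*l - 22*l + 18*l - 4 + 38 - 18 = -2*l^3 - 16*l^2 + 2*l + 16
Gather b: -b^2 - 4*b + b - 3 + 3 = -b^2 - 3*b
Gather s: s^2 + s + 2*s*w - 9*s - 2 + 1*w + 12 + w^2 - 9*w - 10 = s^2 + s*(2*w - 8) + w^2 - 8*w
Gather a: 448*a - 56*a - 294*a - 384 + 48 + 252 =98*a - 84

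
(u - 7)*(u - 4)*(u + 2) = u^3 - 9*u^2 + 6*u + 56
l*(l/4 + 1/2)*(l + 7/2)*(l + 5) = l^4/4 + 21*l^3/8 + 69*l^2/8 + 35*l/4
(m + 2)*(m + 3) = m^2 + 5*m + 6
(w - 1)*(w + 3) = w^2 + 2*w - 3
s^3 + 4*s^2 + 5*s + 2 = (s + 1)^2*(s + 2)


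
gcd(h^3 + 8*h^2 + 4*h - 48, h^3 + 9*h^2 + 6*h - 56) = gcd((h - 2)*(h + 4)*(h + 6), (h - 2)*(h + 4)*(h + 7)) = h^2 + 2*h - 8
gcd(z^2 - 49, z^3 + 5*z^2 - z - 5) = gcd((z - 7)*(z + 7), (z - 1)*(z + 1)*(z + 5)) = 1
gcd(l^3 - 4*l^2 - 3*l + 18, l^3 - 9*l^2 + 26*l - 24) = l - 3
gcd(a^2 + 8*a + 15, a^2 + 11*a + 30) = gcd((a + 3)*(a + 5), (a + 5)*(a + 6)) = a + 5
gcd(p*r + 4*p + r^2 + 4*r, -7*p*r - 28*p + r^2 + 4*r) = r + 4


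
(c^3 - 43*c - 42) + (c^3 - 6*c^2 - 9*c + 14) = 2*c^3 - 6*c^2 - 52*c - 28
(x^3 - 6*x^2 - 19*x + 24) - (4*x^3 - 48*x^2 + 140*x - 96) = -3*x^3 + 42*x^2 - 159*x + 120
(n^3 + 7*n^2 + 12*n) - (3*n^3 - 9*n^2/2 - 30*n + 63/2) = -2*n^3 + 23*n^2/2 + 42*n - 63/2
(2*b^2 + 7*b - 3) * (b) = 2*b^3 + 7*b^2 - 3*b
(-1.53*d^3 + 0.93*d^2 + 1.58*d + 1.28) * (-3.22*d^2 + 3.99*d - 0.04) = 4.9266*d^5 - 9.0993*d^4 - 1.3157*d^3 + 2.1454*d^2 + 5.044*d - 0.0512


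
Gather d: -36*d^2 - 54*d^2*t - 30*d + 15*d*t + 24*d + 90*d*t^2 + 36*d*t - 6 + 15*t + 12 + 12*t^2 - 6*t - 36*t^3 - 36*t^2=d^2*(-54*t - 36) + d*(90*t^2 + 51*t - 6) - 36*t^3 - 24*t^2 + 9*t + 6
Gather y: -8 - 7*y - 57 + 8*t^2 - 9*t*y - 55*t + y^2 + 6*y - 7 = 8*t^2 - 55*t + y^2 + y*(-9*t - 1) - 72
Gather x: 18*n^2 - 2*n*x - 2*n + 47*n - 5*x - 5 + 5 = 18*n^2 + 45*n + x*(-2*n - 5)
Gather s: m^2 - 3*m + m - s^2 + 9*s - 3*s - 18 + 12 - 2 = m^2 - 2*m - s^2 + 6*s - 8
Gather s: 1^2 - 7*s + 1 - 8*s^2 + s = -8*s^2 - 6*s + 2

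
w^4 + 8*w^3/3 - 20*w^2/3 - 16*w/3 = w*(w - 2)*(w + 2/3)*(w + 4)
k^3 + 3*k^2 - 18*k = k*(k - 3)*(k + 6)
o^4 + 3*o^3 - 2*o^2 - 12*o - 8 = (o - 2)*(o + 1)*(o + 2)^2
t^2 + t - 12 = (t - 3)*(t + 4)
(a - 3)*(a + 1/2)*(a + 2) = a^3 - a^2/2 - 13*a/2 - 3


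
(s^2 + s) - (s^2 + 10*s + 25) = -9*s - 25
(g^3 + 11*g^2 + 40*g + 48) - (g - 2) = g^3 + 11*g^2 + 39*g + 50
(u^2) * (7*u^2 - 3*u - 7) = 7*u^4 - 3*u^3 - 7*u^2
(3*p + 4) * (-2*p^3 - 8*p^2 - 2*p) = -6*p^4 - 32*p^3 - 38*p^2 - 8*p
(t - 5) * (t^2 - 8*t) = t^3 - 13*t^2 + 40*t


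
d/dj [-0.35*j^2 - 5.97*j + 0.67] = -0.7*j - 5.97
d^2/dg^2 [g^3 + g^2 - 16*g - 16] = 6*g + 2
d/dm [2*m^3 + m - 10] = 6*m^2 + 1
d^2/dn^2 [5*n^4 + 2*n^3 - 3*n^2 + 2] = 60*n^2 + 12*n - 6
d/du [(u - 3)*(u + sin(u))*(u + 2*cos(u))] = (3 - u)*(u + sin(u))*(2*sin(u) - 1) + (u - 3)*(u + 2*cos(u))*(cos(u) + 1) + (u + sin(u))*(u + 2*cos(u))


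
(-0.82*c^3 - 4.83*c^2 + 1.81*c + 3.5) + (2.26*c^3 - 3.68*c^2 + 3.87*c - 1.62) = 1.44*c^3 - 8.51*c^2 + 5.68*c + 1.88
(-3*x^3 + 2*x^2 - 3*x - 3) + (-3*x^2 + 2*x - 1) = -3*x^3 - x^2 - x - 4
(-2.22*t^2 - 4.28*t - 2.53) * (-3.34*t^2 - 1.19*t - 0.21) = 7.4148*t^4 + 16.937*t^3 + 14.0096*t^2 + 3.9095*t + 0.5313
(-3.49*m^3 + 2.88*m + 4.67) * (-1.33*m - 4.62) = 4.6417*m^4 + 16.1238*m^3 - 3.8304*m^2 - 19.5167*m - 21.5754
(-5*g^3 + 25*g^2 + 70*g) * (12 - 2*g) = 10*g^4 - 110*g^3 + 160*g^2 + 840*g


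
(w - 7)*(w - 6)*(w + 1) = w^3 - 12*w^2 + 29*w + 42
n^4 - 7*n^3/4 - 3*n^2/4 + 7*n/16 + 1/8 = (n - 2)*(n - 1/2)*(n + 1/4)*(n + 1/2)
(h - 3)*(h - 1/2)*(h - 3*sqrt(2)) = h^3 - 3*sqrt(2)*h^2 - 7*h^2/2 + 3*h/2 + 21*sqrt(2)*h/2 - 9*sqrt(2)/2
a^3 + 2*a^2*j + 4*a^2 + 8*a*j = a*(a + 4)*(a + 2*j)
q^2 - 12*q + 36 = (q - 6)^2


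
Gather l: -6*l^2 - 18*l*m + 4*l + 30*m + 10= -6*l^2 + l*(4 - 18*m) + 30*m + 10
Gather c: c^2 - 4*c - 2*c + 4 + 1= c^2 - 6*c + 5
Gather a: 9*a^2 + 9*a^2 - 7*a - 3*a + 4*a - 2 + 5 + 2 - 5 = 18*a^2 - 6*a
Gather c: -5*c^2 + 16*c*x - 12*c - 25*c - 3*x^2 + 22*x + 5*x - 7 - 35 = -5*c^2 + c*(16*x - 37) - 3*x^2 + 27*x - 42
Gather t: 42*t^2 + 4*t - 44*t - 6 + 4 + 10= 42*t^2 - 40*t + 8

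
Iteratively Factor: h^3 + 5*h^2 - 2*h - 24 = (h - 2)*(h^2 + 7*h + 12) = (h - 2)*(h + 3)*(h + 4)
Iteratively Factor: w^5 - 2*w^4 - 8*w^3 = (w)*(w^4 - 2*w^3 - 8*w^2) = w^2*(w^3 - 2*w^2 - 8*w) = w^3*(w^2 - 2*w - 8) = w^3*(w + 2)*(w - 4)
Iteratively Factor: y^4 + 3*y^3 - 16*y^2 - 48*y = (y - 4)*(y^3 + 7*y^2 + 12*y) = (y - 4)*(y + 3)*(y^2 + 4*y) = y*(y - 4)*(y + 3)*(y + 4)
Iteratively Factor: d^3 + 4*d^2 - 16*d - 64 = (d + 4)*(d^2 - 16) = (d - 4)*(d + 4)*(d + 4)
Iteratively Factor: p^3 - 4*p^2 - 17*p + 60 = (p - 5)*(p^2 + p - 12) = (p - 5)*(p - 3)*(p + 4)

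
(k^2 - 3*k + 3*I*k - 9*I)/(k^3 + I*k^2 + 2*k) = (k^2 + 3*k*(-1 + I) - 9*I)/(k*(k^2 + I*k + 2))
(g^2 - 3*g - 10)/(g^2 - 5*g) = (g + 2)/g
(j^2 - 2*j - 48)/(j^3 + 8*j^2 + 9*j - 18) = (j - 8)/(j^2 + 2*j - 3)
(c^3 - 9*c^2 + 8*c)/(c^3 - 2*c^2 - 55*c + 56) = c/(c + 7)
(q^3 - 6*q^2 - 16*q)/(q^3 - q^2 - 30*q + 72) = q*(q^2 - 6*q - 16)/(q^3 - q^2 - 30*q + 72)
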